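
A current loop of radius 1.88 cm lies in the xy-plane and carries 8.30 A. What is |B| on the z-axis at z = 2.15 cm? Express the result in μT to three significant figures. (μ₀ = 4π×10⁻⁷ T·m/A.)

B ≈ 79.1 μT

On the axis of a circular loop, B = μ₀IR² / [2(R²+z²)^(3/2)].
R² + z² = (0.0188)² + (0.0215)² = 0.0008157 m², and (R²+z²)^(3/2) = 2.33×10⁻⁵ m³.
B = (4π×10⁻⁷ × 8.30 × 0.0003534) / (2 × 2.33×10⁻⁵) = 7.91×10⁻⁵ T.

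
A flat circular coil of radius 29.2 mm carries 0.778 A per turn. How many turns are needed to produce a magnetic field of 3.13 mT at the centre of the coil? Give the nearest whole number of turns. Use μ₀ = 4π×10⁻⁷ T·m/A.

N = 187

For an N-turn coil, B = Nμ₀I/(2R). A single turn gives B₁ = 1.67×10⁻⁵ T with R = 0.0292 m.
N = B/B₁ = 3.13×10⁻³ / 1.67×10⁻⁵ = 186.97.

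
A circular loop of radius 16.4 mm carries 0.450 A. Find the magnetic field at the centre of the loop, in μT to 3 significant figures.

B ≈ 17.2 μT

At the centre of a circular loop the Biot–Savart law gives B = μ₀I/(2R).
B = (4π×10⁻⁷ × 0.450) / (2 × 0.0164) = 1.72×10⁻⁵ T.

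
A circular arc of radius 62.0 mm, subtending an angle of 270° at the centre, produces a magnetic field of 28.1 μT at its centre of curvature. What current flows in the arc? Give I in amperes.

For a circular arc, B = μ₀Iφ/(4πR) with φ in radians; here φ = 4.712 rad.
So I = 4πRB/(μ₀φ) = 4π × 0.062 × 2.81×10⁻⁵ / (4π×10⁻⁷ × 4.712) = 3.70 A.

I ≈ 3.70 A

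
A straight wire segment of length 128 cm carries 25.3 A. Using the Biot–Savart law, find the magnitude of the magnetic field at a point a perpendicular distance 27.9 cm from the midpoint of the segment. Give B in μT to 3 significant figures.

For a finite straight segment, B = (μ₀I/4πd)(sinθ₁ + sinθ₂), where θ₁, θ₂ are the angles from the perpendicular to each end.
The perpendicular from the point meets the wire at its midpoint, so each end is L/2 = 0.64 m away along the wire.
sinθ₁ = 0.64/√(0.64²+0.279²) = 0.9167; sinθ₂ = 0.64/√(0.64²+0.279²) = 0.9167.
B = (4π×10⁻⁷ × 25.3) / (4π × 0.279) × (0.9167 + 0.9167) = 1.66×10⁻⁵ T.

B ≈ 16.6 μT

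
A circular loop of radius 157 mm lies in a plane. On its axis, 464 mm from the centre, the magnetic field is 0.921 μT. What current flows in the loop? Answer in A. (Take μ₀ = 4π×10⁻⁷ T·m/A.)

On the axis of a loop, B = μ₀IR²/[2(R²+z²)^(3/2)], so I = 2B(R²+z²)^(3/2)/(μ₀R²).
R² + z² = 0.02465 + 0.2153 = 0.2399 m²; raised to 3/2 gives 0.118 m³.
I = 2 × 9.21×10⁻⁷ × 0.118 / (1.26×10⁻⁶ × 0.02465) = 6.99 A.

I ≈ 6.99 A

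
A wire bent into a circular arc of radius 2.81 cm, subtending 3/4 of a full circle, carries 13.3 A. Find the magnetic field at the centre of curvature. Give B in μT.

B ≈ 223 μT

The Biot–Savart field of a circular arc at its centre is B = μ₀Iφ/(4πR), with φ = 4.712 rad.
B = (4π×10⁻⁷ × 13.3 × 4.712) / (4π × 0.0281) = 2.23×10⁻⁴ T.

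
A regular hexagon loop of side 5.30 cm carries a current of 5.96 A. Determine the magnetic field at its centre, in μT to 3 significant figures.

Each side is a finite straight segment at perpendicular distance d = a/(2 tan(π/6)) = 0.0459 m from the centre, with end-angles ±π/6.
One side contributes B₁ = (μ₀I/4πd)·2 sin(π/6) = 1.30×10⁻⁵ T.
All 6 sides add in the same direction: B = 6 × 1.30×10⁻⁵ = 7.79×10⁻⁵ T.

B ≈ 77.9 μT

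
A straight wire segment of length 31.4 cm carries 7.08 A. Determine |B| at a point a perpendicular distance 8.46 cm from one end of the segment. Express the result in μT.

B ≈ 8.08 μT

For a finite straight segment, B = (μ₀I/4πd)(sinθ₁ + sinθ₂), where θ₁, θ₂ are the angles from the perpendicular to each end.
The perpendicular foot is at one end, so the two end-offsets along the wire are 0 and L = 0.314 m.
sinθ₁ = 0/√(0²+0.0846²) = 0.0000; sinθ₂ = 0.314/√(0.314²+0.0846²) = 0.9656.
B = (4π×10⁻⁷ × 7.08) / (4π × 0.0846) × (0.0000 + 0.9656) = 8.08×10⁻⁶ T.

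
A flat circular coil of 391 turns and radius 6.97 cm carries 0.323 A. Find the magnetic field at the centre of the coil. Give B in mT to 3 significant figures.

For an N-turn flat coil, B = Nμ₀I/(2R) with R = 0.0697 m.
B = 391 × 2.91×10⁻⁶ T = 1.14×10⁻³ T.

B ≈ 1.14 mT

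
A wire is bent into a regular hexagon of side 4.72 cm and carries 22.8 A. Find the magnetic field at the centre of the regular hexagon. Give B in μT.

B ≈ 335 μT

Each side is a finite straight segment at perpendicular distance d = a/(2 tan(π/6)) = 0.04088 m from the centre, with end-angles ±π/6.
One side contributes B₁ = (μ₀I/4πd)·2 sin(π/6) = 5.58×10⁻⁵ T.
All 6 sides add in the same direction: B = 6 × 5.58×10⁻⁵ = 3.35×10⁻⁴ T.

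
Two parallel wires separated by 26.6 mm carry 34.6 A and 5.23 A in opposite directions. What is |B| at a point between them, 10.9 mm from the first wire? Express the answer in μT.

B ≈ 701 μT

Each long wire gives B = μ₀I/(2πd). Distances are d₁ = 0.0109 m and d₂ = 0.0157 m.
B₁ = 6.35×10⁻⁴ T, B₂ = 6.66×10⁻⁵ T.
Between antiparallel currents both contributions point the same way, so they add. B = B₁ + B₂ = 6.35×10⁻⁴ + 6.66×10⁻⁵ = 7.01×10⁻⁴ T.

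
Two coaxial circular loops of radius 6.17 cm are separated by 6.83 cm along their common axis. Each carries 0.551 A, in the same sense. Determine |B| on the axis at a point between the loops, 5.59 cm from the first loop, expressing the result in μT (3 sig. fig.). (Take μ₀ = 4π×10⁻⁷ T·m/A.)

B ≈ 7.57 μT

Each loop contributes B = μ₀IR²/[2(R²+z²)^(3/2)] on the axis, with z measured from that loop.
Loop 1 (z = 0.0559 m): B₁ = 2.28×10⁻⁶ T. Loop 2 (z = 0.0124 m): B₂ = 5.29×10⁻⁶ T.
The fields add: B = B₁ + B₂ = 7.57×10⁻⁶ T.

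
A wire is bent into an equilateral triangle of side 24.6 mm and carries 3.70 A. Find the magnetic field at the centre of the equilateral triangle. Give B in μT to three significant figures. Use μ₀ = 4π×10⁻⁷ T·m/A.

B ≈ 271 μT

Each side is a finite straight segment at perpendicular distance d = a/(2 tan(π/3)) = 0.007101 m from the centre, with end-angles ±π/3.
One side contributes B₁ = (μ₀I/4πd)·2 sin(π/3) = 9.02×10⁻⁵ T.
All 3 sides add in the same direction: B = 3 × 9.02×10⁻⁵ = 2.71×10⁻⁴ T.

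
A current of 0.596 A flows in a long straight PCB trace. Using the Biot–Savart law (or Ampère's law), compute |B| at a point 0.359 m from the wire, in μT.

For an infinitely long straight wire, B = μ₀I/(2πd).
B = (4π×10⁻⁷ × 0.596) / (2π × 0.359) = 3.32×10⁻⁷ T.

B ≈ 0.332 μT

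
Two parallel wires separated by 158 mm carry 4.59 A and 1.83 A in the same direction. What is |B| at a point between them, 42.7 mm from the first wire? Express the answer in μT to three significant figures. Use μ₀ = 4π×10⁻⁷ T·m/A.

B ≈ 18.3 μT

Each long wire gives B = μ₀I/(2πd). Distances are d₁ = 0.0427 m and d₂ = 0.1153 m.
B₁ = 2.15×10⁻⁵ T, B₂ = 3.17×10⁻⁶ T.
Between parallel currents the two contributions point in opposite directions, so they subtract. B = |B₁ − B₂| = |2.15×10⁻⁵ − 3.17×10⁻⁶| = 1.83×10⁻⁵ T.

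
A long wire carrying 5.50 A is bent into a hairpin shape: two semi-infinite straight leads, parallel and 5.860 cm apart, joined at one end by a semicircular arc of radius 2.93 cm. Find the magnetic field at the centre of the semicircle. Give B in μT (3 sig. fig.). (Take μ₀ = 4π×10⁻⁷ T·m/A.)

B ≈ 96.5 μT

The semicircular arc contributes B_arc = μ₀I·π/(4πR) = μ₀I/(4R) = 5.90×10⁻⁵ T.
Each semi-infinite lead is at perpendicular distance R = 0.0293 m from the centre, with the perpendicular foot at its near end, so it contributes μ₀I/(4πR); both point the same way, together 3.75×10⁻⁵ T.
Arc and leads all point the same direction: B = 5.90×10⁻⁵ + 3.75×10⁻⁵ = 9.65×10⁻⁵ T.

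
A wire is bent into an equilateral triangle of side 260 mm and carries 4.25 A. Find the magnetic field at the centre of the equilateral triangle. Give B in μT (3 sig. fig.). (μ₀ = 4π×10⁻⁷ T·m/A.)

B ≈ 29.4 μT

Each side is a finite straight segment at perpendicular distance d = a/(2 tan(π/3)) = 0.07506 m from the centre, with end-angles ±π/3.
One side contributes B₁ = (μ₀I/4πd)·2 sin(π/3) = 9.81×10⁻⁶ T.
All 3 sides add in the same direction: B = 3 × 9.81×10⁻⁶ = 2.94×10⁻⁵ T.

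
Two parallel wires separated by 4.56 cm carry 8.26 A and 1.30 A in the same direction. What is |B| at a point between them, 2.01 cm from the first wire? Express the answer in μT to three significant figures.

B ≈ 72.0 μT

Each long wire gives B = μ₀I/(2πd). Distances are d₁ = 0.0201 m and d₂ = 0.0255 m.
B₁ = 8.22×10⁻⁵ T, B₂ = 1.02×10⁻⁵ T.
Between parallel currents the two contributions point in opposite directions, so they subtract. B = |B₁ − B₂| = |8.22×10⁻⁵ − 1.02×10⁻⁵| = 7.20×10⁻⁵ T.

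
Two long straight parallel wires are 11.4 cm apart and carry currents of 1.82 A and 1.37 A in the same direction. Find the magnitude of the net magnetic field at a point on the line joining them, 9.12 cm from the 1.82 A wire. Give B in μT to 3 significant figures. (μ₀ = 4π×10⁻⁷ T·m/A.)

Each long wire gives B = μ₀I/(2πd). Distances are d₁ = 0.0912 m and d₂ = 0.0228 m.
B₁ = 3.99×10⁻⁶ T, B₂ = 1.20×10⁻⁵ T.
Between parallel currents the two contributions point in opposite directions, so they subtract. B = |B₁ − B₂| = |3.99×10⁻⁶ − 1.20×10⁻⁵| = 8.03×10⁻⁶ T.

B ≈ 8.03 μT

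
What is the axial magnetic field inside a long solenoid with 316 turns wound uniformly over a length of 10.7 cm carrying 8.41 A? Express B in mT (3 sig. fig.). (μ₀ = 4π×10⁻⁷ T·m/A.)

Inside a long solenoid, B = μ₀nI with n = 2953 turns/m.
B = 4π×10⁻⁷ × 2953 × 8.41 = 3.12×10⁻² T.

B ≈ 31.2 mT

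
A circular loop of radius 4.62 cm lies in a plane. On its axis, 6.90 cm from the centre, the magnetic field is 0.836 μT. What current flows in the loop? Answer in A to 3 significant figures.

I ≈ 0.357 A

On the axis of a loop, B = μ₀IR²/[2(R²+z²)^(3/2)], so I = 2B(R²+z²)^(3/2)/(μ₀R²).
R² + z² = 0.002134 + 0.004761 = 0.006895 m²; raised to 3/2 gives 5.73×10⁻⁴ m³.
I = 2 × 8.36×10⁻⁷ × 5.73×10⁻⁴ / (1.26×10⁻⁶ × 0.002134) = 0.357 A.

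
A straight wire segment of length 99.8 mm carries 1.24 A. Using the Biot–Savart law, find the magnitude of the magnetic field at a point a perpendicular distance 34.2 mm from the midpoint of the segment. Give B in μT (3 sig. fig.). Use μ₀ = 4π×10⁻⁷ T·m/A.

B ≈ 5.98 μT

For a finite straight segment, B = (μ₀I/4πd)(sinθ₁ + sinθ₂), where θ₁, θ₂ are the angles from the perpendicular to each end.
The perpendicular from the point meets the wire at its midpoint, so each end is L/2 = 0.0499 m away along the wire.
sinθ₁ = 0.0499/√(0.0499²+0.0342²) = 0.8249; sinθ₂ = 0.0499/√(0.0499²+0.0342²) = 0.8249.
B = (4π×10⁻⁷ × 1.24) / (4π × 0.0342) × (0.8249 + 0.8249) = 5.98×10⁻⁶ T.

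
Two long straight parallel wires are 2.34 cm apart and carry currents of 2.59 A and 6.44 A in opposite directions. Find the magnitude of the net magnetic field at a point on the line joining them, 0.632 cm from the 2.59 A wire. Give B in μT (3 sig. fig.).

B ≈ 157 μT

Each long wire gives B = μ₀I/(2πd). Distances are d₁ = 0.00632 m and d₂ = 0.01708 m.
B₁ = 8.20×10⁻⁵ T, B₂ = 7.54×10⁻⁵ T.
Between antiparallel currents both contributions point the same way, so they add. B = B₁ + B₂ = 8.20×10⁻⁵ + 7.54×10⁻⁵ = 1.57×10⁻⁴ T.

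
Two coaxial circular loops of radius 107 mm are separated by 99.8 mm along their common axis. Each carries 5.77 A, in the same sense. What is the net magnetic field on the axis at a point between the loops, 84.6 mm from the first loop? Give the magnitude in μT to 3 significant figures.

B ≈ 49.2 μT

Each loop contributes B = μ₀IR²/[2(R²+z²)^(3/2)] on the axis, with z measured from that loop.
Loop 1 (z = 0.0846 m): B₁ = 1.64×10⁻⁵ T. Loop 2 (z = 0.0152 m): B₂ = 3.29×10⁻⁵ T.
The fields add: B = B₁ + B₂ = 4.92×10⁻⁵ T.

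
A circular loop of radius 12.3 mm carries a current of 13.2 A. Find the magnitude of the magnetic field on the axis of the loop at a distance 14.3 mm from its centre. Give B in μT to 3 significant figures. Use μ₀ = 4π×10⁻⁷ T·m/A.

B ≈ 187 μT

On the axis of a circular loop, B = μ₀IR² / [2(R²+z²)^(3/2)].
R² + z² = (0.0123)² + (0.0143)² = 0.0003558 m², and (R²+z²)^(3/2) = 6.71×10⁻⁶ m³.
B = (4π×10⁻⁷ × 13.2 × 0.0001513) / (2 × 6.71×10⁻⁶) = 1.87×10⁻⁴ T.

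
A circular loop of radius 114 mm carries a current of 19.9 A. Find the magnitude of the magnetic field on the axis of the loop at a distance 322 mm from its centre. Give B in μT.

B ≈ 4.08 μT

On the axis of a circular loop, B = μ₀IR² / [2(R²+z²)^(3/2)].
R² + z² = (0.114)² + (0.322)² = 0.1167 m², and (R²+z²)^(3/2) = 3.99×10⁻² m³.
B = (4π×10⁻⁷ × 19.9 × 0.013) / (2 × 3.99×10⁻²) = 4.08×10⁻⁶ T.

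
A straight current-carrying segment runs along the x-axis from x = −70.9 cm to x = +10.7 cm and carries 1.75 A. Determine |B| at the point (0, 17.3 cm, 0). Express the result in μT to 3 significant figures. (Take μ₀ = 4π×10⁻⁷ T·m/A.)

For a finite straight segment, B = (μ₀I/4πd)(sinθ₁ + sinθ₂), where θ₁, θ₂ are the angles from the perpendicular to each end.
The perpendicular distance is d = 0.173 m; the end-offsets along the wire are a = 0.709 m and b = 0.107 m.
sinθ₁ = 0.709/√(0.709²+0.173²) = 0.9715; sinθ₂ = 0.107/√(0.107²+0.173²) = 0.5260.
B = (4π×10⁻⁷ × 1.75) / (4π × 0.173) × (0.9715 + 0.5260) = 1.51×10⁻⁶ T.

B ≈ 1.51 μT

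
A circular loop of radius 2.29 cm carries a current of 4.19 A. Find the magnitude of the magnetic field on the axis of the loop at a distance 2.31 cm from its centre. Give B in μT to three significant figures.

On the axis of a circular loop, B = μ₀IR² / [2(R²+z²)^(3/2)].
R² + z² = (0.0229)² + (0.0231)² = 0.001058 m², and (R²+z²)^(3/2) = 3.44×10⁻⁵ m³.
B = (4π×10⁻⁷ × 4.19 × 0.0005244) / (2 × 3.44×10⁻⁵) = 4.01×10⁻⁵ T.

B ≈ 40.1 μT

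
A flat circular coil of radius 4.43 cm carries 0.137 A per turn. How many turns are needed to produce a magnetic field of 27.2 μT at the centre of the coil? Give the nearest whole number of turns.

N = 14

For an N-turn coil, B = Nμ₀I/(2R). A single turn gives B₁ = 1.94×10⁻⁶ T with R = 0.0443 m.
N = B/B₁ = 2.72×10⁻⁵ / 1.94×10⁻⁶ = 14.00.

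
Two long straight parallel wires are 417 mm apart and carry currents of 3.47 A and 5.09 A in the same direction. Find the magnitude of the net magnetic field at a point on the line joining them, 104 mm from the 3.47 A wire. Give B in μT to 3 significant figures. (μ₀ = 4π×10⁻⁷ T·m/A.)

B ≈ 3.42 μT

Each long wire gives B = μ₀I/(2πd). Distances are d₁ = 0.104 m and d₂ = 0.313 m.
B₁ = 6.67×10⁻⁶ T, B₂ = 3.25×10⁻⁶ T.
Between parallel currents the two contributions point in opposite directions, so they subtract. B = |B₁ − B₂| = |6.67×10⁻⁶ − 3.25×10⁻⁶| = 3.42×10⁻⁶ T.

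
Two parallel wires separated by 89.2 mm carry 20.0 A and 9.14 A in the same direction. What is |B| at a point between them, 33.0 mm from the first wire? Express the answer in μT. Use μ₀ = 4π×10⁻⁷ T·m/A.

B ≈ 88.7 μT

Each long wire gives B = μ₀I/(2πd). Distances are d₁ = 0.033 m and d₂ = 0.0562 m.
B₁ = 1.21×10⁻⁴ T, B₂ = 3.25×10⁻⁵ T.
Between parallel currents the two contributions point in opposite directions, so they subtract. B = |B₁ − B₂| = |1.21×10⁻⁴ − 3.25×10⁻⁵| = 8.87×10⁻⁵ T.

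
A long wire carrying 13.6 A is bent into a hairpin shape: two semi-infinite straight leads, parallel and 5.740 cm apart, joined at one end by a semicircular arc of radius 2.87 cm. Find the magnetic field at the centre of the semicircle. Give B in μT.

B ≈ 244 μT

The semicircular arc contributes B_arc = μ₀I·π/(4πR) = μ₀I/(4R) = 1.49×10⁻⁴ T.
Each semi-infinite lead is at perpendicular distance R = 0.0287 m from the centre, with the perpendicular foot at its near end, so it contributes μ₀I/(4πR); both point the same way, together 9.48×10⁻⁵ T.
Arc and leads all point the same direction: B = 1.49×10⁻⁴ + 9.48×10⁻⁵ = 2.44×10⁻⁴ T.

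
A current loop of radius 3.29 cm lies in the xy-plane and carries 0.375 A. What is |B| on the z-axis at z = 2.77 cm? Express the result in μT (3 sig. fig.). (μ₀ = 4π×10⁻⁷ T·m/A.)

B ≈ 3.21 μT

On the axis of a circular loop, B = μ₀IR² / [2(R²+z²)^(3/2)].
R² + z² = (0.0329)² + (0.0277)² = 0.00185 m², and (R²+z²)^(3/2) = 7.96×10⁻⁵ m³.
B = (4π×10⁻⁷ × 0.375 × 0.001082) / (2 × 7.96×10⁻⁵) = 3.21×10⁻⁶ T.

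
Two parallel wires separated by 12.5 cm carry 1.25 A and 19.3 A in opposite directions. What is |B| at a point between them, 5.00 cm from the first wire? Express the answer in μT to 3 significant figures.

Each long wire gives B = μ₀I/(2πd). Distances are d₁ = 0.05 m and d₂ = 0.075 m.
B₁ = 5.00×10⁻⁶ T, B₂ = 5.15×10⁻⁵ T.
Between antiparallel currents both contributions point the same way, so they add. B = B₁ + B₂ = 5.00×10⁻⁶ + 5.15×10⁻⁵ = 5.65×10⁻⁵ T.

B ≈ 56.5 μT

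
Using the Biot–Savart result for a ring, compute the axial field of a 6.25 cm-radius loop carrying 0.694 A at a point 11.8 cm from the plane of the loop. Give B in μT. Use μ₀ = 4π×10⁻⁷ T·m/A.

On the axis of a circular loop, B = μ₀IR² / [2(R²+z²)^(3/2)].
R² + z² = (0.0625)² + (0.118)² = 0.01783 m², and (R²+z²)^(3/2) = 2.38×10⁻³ m³.
B = (4π×10⁻⁷ × 0.694 × 0.003906) / (2 × 2.38×10⁻³) = 7.15×10⁻⁷ T.

B ≈ 0.715 μT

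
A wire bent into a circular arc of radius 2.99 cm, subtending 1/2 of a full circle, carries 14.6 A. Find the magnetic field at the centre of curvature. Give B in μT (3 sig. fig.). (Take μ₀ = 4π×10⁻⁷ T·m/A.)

The Biot–Savart field of a circular arc at its centre is B = μ₀Iφ/(4πR), with φ = 3.142 rad.
B = (4π×10⁻⁷ × 14.6 × 3.142) / (4π × 0.0299) = 1.53×10⁻⁴ T.

B ≈ 153 μT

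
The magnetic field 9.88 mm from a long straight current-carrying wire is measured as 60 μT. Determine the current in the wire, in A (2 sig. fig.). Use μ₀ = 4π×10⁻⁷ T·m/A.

I ≈ 3.0 A

For a long straight wire B = μ₀I/(2πd), so I = 2πdB/μ₀.
I = 2π × 0.00988 × 6.00×10⁻⁵ / (4π×10⁻⁷) = 2.96 A.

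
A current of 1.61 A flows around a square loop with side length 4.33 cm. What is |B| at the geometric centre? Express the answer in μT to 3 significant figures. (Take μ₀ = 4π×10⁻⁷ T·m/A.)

B ≈ 42.1 μT

Each side is a finite straight segment at perpendicular distance d = a/(2 tan(π/4)) = 0.02165 m from the centre, with end-angles ±π/4.
One side contributes B₁ = (μ₀I/4πd)·2 sin(π/4) = 1.05×10⁻⁵ T.
All 4 sides add in the same direction: B = 4 × 1.05×10⁻⁵ = 4.21×10⁻⁵ T.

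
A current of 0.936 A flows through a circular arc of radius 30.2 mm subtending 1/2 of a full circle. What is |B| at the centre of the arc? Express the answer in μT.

B ≈ 9.74 μT

The Biot–Savart field of a circular arc at its centre is B = μ₀Iφ/(4πR), with φ = 3.142 rad.
B = (4π×10⁻⁷ × 0.936 × 3.142) / (4π × 0.0302) = 9.74×10⁻⁶ T.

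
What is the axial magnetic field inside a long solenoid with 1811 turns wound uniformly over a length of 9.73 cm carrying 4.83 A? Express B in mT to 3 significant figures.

B ≈ 113 mT

Inside a long solenoid, B = μ₀nI with n = 1.861×10⁴ turns/m.
B = 4π×10⁻⁷ × 1.861×10⁴ × 4.83 = 0.113 T.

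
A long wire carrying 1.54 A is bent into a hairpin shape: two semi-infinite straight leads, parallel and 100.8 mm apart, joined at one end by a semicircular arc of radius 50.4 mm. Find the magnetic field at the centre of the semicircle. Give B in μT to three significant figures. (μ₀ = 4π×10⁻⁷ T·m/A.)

B ≈ 15.7 μT

The semicircular arc contributes B_arc = μ₀I·π/(4πR) = μ₀I/(4R) = 9.60×10⁻⁶ T.
Each semi-infinite lead is at perpendicular distance R = 0.0504 m from the centre, with the perpendicular foot at its near end, so it contributes μ₀I/(4πR); both point the same way, together 6.11×10⁻⁶ T.
Arc and leads all point the same direction: B = 9.60×10⁻⁶ + 6.11×10⁻⁶ = 1.57×10⁻⁵ T.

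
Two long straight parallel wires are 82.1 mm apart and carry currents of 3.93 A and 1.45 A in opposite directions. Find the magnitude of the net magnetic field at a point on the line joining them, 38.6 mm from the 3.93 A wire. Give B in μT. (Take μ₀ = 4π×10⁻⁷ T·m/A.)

B ≈ 27.0 μT

Each long wire gives B = μ₀I/(2πd). Distances are d₁ = 0.0386 m and d₂ = 0.0435 m.
B₁ = 2.04×10⁻⁵ T, B₂ = 6.67×10⁻⁶ T.
Between antiparallel currents both contributions point the same way, so they add. B = B₁ + B₂ = 2.04×10⁻⁵ + 6.67×10⁻⁶ = 2.70×10⁻⁵ T.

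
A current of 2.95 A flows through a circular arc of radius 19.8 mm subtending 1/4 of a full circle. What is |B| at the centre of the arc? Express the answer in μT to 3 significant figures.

B ≈ 23.4 μT

The Biot–Savart field of a circular arc at its centre is B = μ₀Iφ/(4πR), with φ = 1.571 rad.
B = (4π×10⁻⁷ × 2.95 × 1.571) / (4π × 0.0198) = 2.34×10⁻⁵ T.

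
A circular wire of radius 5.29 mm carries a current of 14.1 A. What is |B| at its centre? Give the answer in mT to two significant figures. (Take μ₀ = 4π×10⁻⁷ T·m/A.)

At the centre of a circular loop the Biot–Savart law gives B = μ₀I/(2R).
B = (4π×10⁻⁷ × 14.1) / (2 × 0.00529) = 1.67×10⁻³ T.

B ≈ 1.7 mT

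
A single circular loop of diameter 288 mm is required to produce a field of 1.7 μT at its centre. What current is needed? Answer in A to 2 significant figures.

I ≈ 0.39 A

At the centre of a circular loop B = μ₀I/(2R), so I = 2RB/μ₀.
With R = 0.144 m, I = 2 × 0.144 × 1.70×10⁻⁶ / (4π×10⁻⁷) = 0.390 A.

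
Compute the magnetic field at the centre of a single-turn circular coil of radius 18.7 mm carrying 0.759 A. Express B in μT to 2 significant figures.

B ≈ 26 μT

At the centre of a circular loop the Biot–Savart law gives B = μ₀I/(2R).
B = (4π×10⁻⁷ × 0.759) / (2 × 0.0187) = 2.55×10⁻⁵ T.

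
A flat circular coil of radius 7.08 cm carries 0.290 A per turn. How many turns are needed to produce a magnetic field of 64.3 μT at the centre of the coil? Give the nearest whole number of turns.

For an N-turn coil, B = Nμ₀I/(2R). A single turn gives B₁ = 2.57×10⁻⁶ T with R = 0.0708 m.
N = B/B₁ = 6.43×10⁻⁵ / 2.57×10⁻⁶ = 24.98.

N = 25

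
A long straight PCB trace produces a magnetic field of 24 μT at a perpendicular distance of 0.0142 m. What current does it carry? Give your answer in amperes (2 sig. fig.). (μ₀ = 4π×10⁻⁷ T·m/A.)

For a long straight wire B = μ₀I/(2πd), so I = 2πdB/μ₀.
I = 2π × 0.0142 × 2.40×10⁻⁵ / (4π×10⁻⁷) = 1.70 A.

I ≈ 1.7 A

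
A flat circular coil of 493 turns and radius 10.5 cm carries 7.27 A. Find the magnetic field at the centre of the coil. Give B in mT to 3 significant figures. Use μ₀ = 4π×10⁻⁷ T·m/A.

B ≈ 21.4 mT

For an N-turn flat coil, B = Nμ₀I/(2R) with R = 0.105 m.
B = 493 × 4.35×10⁻⁵ T = 2.14×10⁻² T.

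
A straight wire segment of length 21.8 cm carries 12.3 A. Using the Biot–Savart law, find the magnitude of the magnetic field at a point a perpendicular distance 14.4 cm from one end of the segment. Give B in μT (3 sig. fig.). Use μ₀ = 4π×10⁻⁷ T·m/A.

For a finite straight segment, B = (μ₀I/4πd)(sinθ₁ + sinθ₂), where θ₁, θ₂ are the angles from the perpendicular to each end.
The perpendicular foot is at one end, so the two end-offsets along the wire are 0 and L = 0.218 m.
sinθ₁ = 0/√(0²+0.144²) = 0.0000; sinθ₂ = 0.218/√(0.218²+0.144²) = 0.8344.
B = (4π×10⁻⁷ × 12.3) / (4π × 0.144) × (0.0000 + 0.8344) = 7.13×10⁻⁶ T.

B ≈ 7.13 μT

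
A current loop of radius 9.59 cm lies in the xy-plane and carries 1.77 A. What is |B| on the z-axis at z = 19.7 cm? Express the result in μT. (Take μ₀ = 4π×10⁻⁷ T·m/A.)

B ≈ 0.972 μT

On the axis of a circular loop, B = μ₀IR² / [2(R²+z²)^(3/2)].
R² + z² = (0.0959)² + (0.197)² = 0.04801 m², and (R²+z²)^(3/2) = 1.05×10⁻² m³.
B = (4π×10⁻⁷ × 1.77 × 0.009197) / (2 × 1.05×10⁻²) = 9.72×10⁻⁷ T.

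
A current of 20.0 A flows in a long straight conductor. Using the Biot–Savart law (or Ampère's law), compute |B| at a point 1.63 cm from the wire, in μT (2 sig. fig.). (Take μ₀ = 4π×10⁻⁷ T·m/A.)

For an infinitely long straight wire, B = μ₀I/(2πd).
B = (4π×10⁻⁷ × 20.0) / (2π × 0.0163) = 2.45×10⁻⁴ T.

B ≈ 250 μT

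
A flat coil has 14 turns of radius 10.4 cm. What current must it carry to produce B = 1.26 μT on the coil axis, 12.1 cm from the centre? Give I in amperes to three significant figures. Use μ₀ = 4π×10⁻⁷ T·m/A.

I ≈ 0.0538 A

For an N-turn coil, B = Nμ₀IR²/[2(R²+z²)^(3/2)] with R = 0.104 m, z = 0.121 m, so I = 2B(R²+z²)^(3/2)/(Nμ₀R²) = 2 × 1.26×10⁻⁶ × 4.06×10⁻³ / (14 × 4π×10⁻⁷ × 0.01082) = 5.38×10⁻² A.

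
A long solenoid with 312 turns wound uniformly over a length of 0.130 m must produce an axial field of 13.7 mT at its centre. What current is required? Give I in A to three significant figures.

Inside a long solenoid B = μ₀nI with n = 2400 m⁻¹, so I = B/(μ₀n).
I = 1.37×10⁻² / (4π×10⁻⁷ × 2400) = 4.54 A.

I ≈ 4.54 A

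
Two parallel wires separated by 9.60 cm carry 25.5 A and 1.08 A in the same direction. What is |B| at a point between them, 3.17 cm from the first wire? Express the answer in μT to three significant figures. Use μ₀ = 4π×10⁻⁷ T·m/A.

Each long wire gives B = μ₀I/(2πd). Distances are d₁ = 0.0317 m and d₂ = 0.0643 m.
B₁ = 1.61×10⁻⁴ T, B₂ = 3.36×10⁻⁶ T.
Between parallel currents the two contributions point in opposite directions, so they subtract. B = |B₁ − B₂| = |1.61×10⁻⁴ − 3.36×10⁻⁶| = 1.58×10⁻⁴ T.

B ≈ 158 μT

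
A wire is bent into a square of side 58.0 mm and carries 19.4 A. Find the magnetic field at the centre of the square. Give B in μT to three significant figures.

Each side is a finite straight segment at perpendicular distance d = a/(2 tan(π/4)) = 0.029 m from the centre, with end-angles ±π/4.
One side contributes B₁ = (μ₀I/4πd)·2 sin(π/4) = 9.46×10⁻⁵ T.
All 4 sides add in the same direction: B = 4 × 9.46×10⁻⁵ = 3.78×10⁻⁴ T.

B ≈ 378 μT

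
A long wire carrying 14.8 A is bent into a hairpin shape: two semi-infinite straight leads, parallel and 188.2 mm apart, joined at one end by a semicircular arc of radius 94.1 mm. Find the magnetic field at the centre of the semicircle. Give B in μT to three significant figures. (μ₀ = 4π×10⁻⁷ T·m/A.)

B ≈ 80.9 μT

The semicircular arc contributes B_arc = μ₀I·π/(4πR) = μ₀I/(4R) = 4.94×10⁻⁵ T.
Each semi-infinite lead is at perpendicular distance R = 0.0941 m from the centre, with the perpendicular foot at its near end, so it contributes μ₀I/(4πR); both point the same way, together 3.15×10⁻⁵ T.
Arc and leads all point the same direction: B = 4.94×10⁻⁵ + 3.15×10⁻⁵ = 8.09×10⁻⁵ T.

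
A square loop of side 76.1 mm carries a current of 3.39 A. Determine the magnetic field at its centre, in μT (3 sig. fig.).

B ≈ 50.4 μT

Each side is a finite straight segment at perpendicular distance d = a/(2 tan(π/4)) = 0.03805 m from the centre, with end-angles ±π/4.
One side contributes B₁ = (μ₀I/4πd)·2 sin(π/4) = 1.26×10⁻⁵ T.
All 4 sides add in the same direction: B = 4 × 1.26×10⁻⁵ = 5.04×10⁻⁵ T.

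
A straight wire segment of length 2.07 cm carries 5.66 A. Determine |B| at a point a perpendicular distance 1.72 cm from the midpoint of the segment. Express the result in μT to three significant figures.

For a finite straight segment, B = (μ₀I/4πd)(sinθ₁ + sinθ₂), where θ₁, θ₂ are the angles from the perpendicular to each end.
The perpendicular from the point meets the wire at its midpoint, so each end is L/2 = 0.01035 m away along the wire.
sinθ₁ = 0.01035/√(0.01035²+0.0172²) = 0.5156; sinθ₂ = 0.01035/√(0.01035²+0.0172²) = 0.5156.
B = (4π×10⁻⁷ × 5.66) / (4π × 0.0172) × (0.5156 + 0.5156) = 3.39×10⁻⁵ T.

B ≈ 33.9 μT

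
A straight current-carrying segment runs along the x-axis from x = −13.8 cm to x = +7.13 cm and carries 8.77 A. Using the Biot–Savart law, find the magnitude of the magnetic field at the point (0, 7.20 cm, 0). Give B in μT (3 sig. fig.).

For a finite straight segment, B = (μ₀I/4πd)(sinθ₁ + sinθ₂), where θ₁, θ₂ are the angles from the perpendicular to each end.
The perpendicular distance is d = 0.072 m; the end-offsets along the wire are a = 0.138 m and b = 0.0713 m.
sinθ₁ = 0.138/√(0.138²+0.072²) = 0.8866; sinθ₂ = 0.0713/√(0.0713²+0.072²) = 0.7036.
B = (4π×10⁻⁷ × 8.77) / (4π × 0.072) × (0.8866 + 0.7036) = 1.94×10⁻⁵ T.

B ≈ 19.4 μT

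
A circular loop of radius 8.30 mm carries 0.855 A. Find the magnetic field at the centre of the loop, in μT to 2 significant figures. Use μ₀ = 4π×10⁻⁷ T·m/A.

B ≈ 65 μT

At the centre of a circular loop the Biot–Savart law gives B = μ₀I/(2R).
B = (4π×10⁻⁷ × 0.855) / (2 × 0.0083) = 6.47×10⁻⁵ T.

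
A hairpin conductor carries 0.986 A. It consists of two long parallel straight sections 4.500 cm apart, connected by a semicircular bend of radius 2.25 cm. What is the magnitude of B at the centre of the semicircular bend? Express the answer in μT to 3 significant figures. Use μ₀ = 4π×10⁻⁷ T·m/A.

B ≈ 22.5 μT

The semicircular arc contributes B_arc = μ₀I·π/(4πR) = μ₀I/(4R) = 1.38×10⁻⁵ T.
Each semi-infinite lead is at perpendicular distance R = 0.0225 m from the centre, with the perpendicular foot at its near end, so it contributes μ₀I/(4πR); both point the same way, together 8.76×10⁻⁶ T.
Arc and leads all point the same direction: B = 1.38×10⁻⁵ + 8.76×10⁻⁶ = 2.25×10⁻⁵ T.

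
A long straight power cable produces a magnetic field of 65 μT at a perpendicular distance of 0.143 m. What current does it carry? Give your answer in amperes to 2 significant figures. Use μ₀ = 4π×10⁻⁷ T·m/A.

I ≈ 46 A

For a long straight wire B = μ₀I/(2πd), so I = 2πdB/μ₀.
I = 2π × 0.143 × 6.50×10⁻⁵ / (4π×10⁻⁷) = 46.5 A.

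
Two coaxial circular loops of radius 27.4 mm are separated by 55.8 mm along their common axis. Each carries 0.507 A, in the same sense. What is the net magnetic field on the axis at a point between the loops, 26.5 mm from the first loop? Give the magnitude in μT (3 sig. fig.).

Each loop contributes B = μ₀IR²/[2(R²+z²)^(3/2)] on the axis, with z measured from that loop.
Loop 1 (z = 0.0265 m): B₁ = 4.32×10⁻⁶ T. Loop 2 (z = 0.0293 m): B₂ = 3.70×10⁻⁶ T.
The fields add: B = B₁ + B₂ = 8.02×10⁻⁶ T.

B ≈ 8.02 μT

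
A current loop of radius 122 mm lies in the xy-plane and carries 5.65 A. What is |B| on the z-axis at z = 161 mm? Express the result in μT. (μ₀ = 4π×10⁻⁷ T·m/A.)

On the axis of a circular loop, B = μ₀IR² / [2(R²+z²)^(3/2)].
R² + z² = (0.122)² + (0.161)² = 0.04081 m², and (R²+z²)^(3/2) = 8.24×10⁻³ m³.
B = (4π×10⁻⁷ × 5.65 × 0.01488) / (2 × 8.24×10⁻³) = 6.41×10⁻⁶ T.

B ≈ 6.41 μT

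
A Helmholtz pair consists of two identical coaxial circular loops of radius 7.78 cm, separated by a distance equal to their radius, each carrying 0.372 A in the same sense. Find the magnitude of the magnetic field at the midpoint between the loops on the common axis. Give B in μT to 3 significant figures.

B ≈ 4.30 μT

Each loop contributes B = μ₀IR²/[2(R²+z²)^(3/2)] on the axis, with z measured from that loop.
Loop 1 (z = 0.0389 m): B₁ = 2.15×10⁻⁶ T. Loop 2 (z = 0.0389 m): B₂ = 2.15×10⁻⁶ T.
The fields add: B = B₁ + B₂ = 4.30×10⁻⁶ T.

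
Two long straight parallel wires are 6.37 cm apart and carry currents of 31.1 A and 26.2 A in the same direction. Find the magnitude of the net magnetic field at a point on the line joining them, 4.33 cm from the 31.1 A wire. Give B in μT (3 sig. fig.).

Each long wire gives B = μ₀I/(2πd). Distances are d₁ = 0.0433 m and d₂ = 0.0204 m.
B₁ = 1.44×10⁻⁴ T, B₂ = 2.57×10⁻⁴ T.
Between parallel currents the two contributions point in opposite directions, so they subtract. B = |B₁ − B₂| = |1.44×10⁻⁴ − 2.57×10⁻⁴| = 1.13×10⁻⁴ T.

B ≈ 113 μT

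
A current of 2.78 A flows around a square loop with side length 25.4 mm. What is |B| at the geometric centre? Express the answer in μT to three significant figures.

Each side is a finite straight segment at perpendicular distance d = a/(2 tan(π/4)) = 0.0127 m from the centre, with end-angles ±π/4.
One side contributes B₁ = (μ₀I/4πd)·2 sin(π/4) = 3.10×10⁻⁵ T.
All 4 sides add in the same direction: B = 4 × 3.10×10⁻⁵ = 1.24×10⁻⁴ T.

B ≈ 124 μT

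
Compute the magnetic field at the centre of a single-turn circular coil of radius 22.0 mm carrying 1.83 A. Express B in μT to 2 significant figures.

B ≈ 52 μT

At the centre of a circular loop the Biot–Savart law gives B = μ₀I/(2R).
B = (4π×10⁻⁷ × 1.83) / (2 × 0.022) = 5.23×10⁻⁵ T.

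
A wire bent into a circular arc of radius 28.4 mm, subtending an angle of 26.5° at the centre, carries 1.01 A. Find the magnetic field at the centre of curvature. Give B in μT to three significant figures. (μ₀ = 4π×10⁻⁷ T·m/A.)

B ≈ 1.64 μT

The Biot–Savart field of a circular arc at its centre is B = μ₀Iφ/(4πR), with φ = 0.4625 rad.
B = (4π×10⁻⁷ × 1.01 × 0.4625) / (4π × 0.0284) = 1.64×10⁻⁶ T.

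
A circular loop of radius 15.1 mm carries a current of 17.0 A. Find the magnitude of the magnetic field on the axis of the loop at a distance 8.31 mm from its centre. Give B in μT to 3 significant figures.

B ≈ 476 μT

On the axis of a circular loop, B = μ₀IR² / [2(R²+z²)^(3/2)].
R² + z² = (0.0151)² + (0.00831)² = 0.0002971 m², and (R²+z²)^(3/2) = 5.12×10⁻⁶ m³.
B = (4π×10⁻⁷ × 17.0 × 0.000228) / (2 × 5.12×10⁻⁶) = 4.76×10⁻⁴ T.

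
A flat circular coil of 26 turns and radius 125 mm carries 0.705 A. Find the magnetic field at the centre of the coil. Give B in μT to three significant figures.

B ≈ 92.1 μT

For an N-turn flat coil, B = Nμ₀I/(2R) with R = 0.125 m.
B = 26 × 3.54×10⁻⁶ T = 9.21×10⁻⁵ T.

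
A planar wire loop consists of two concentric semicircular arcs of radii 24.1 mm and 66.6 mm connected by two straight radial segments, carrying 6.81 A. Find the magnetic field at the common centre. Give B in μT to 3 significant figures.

The radial connectors point toward the centre, so dl × r̂ = 0 and they contribute nothing.
Each semicircle gives μ₀I/(4R): inner arc 8.88×10⁻⁵ T, outer arc 3.21×10⁻⁵ T.
The two arcs carry current in opposite angular senses, so their fields oppose: B = |8.88×10⁻⁵ − 3.21×10⁻⁵| = 5.66×10⁻⁵ T.

B ≈ 56.6 μT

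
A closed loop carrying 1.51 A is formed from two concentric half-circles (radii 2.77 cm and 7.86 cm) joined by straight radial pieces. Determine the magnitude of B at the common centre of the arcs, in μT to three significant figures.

B ≈ 11.1 μT

The radial connectors point toward the centre, so dl × r̂ = 0 and they contribute nothing.
Each semicircle gives μ₀I/(4R): inner arc 1.71×10⁻⁵ T, outer arc 6.04×10⁻⁶ T.
The two arcs carry current in opposite angular senses, so their fields oppose: B = |1.71×10⁻⁵ − 6.04×10⁻⁶| = 1.11×10⁻⁵ T.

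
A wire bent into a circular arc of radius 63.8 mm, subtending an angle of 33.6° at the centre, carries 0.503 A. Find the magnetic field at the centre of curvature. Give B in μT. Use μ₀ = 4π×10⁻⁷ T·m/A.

B ≈ 0.462 μT

The Biot–Savart field of a circular arc at its centre is B = μ₀Iφ/(4πR), with φ = 0.5864 rad.
B = (4π×10⁻⁷ × 0.503 × 0.5864) / (4π × 0.0638) = 4.62×10⁻⁷ T.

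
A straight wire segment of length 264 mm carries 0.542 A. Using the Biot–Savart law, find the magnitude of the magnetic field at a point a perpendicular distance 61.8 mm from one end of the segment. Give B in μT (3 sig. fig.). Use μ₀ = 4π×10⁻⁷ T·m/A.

For a finite straight segment, B = (μ₀I/4πd)(sinθ₁ + sinθ₂), where θ₁, θ₂ are the angles from the perpendicular to each end.
The perpendicular foot is at one end, so the two end-offsets along the wire are 0 and L = 0.264 m.
sinθ₁ = 0/√(0²+0.0618²) = 0.0000; sinθ₂ = 0.264/√(0.264²+0.0618²) = 0.9737.
B = (4π×10⁻⁷ × 0.542) / (4π × 0.0618) × (0.0000 + 0.9737) = 8.54×10⁻⁷ T.

B ≈ 0.854 μT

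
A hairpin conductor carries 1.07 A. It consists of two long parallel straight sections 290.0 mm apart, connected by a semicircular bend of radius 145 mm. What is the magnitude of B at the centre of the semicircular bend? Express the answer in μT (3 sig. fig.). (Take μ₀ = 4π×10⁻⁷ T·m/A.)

B ≈ 3.79 μT

The semicircular arc contributes B_arc = μ₀I·π/(4πR) = μ₀I/(4R) = 2.32×10⁻⁶ T.
Each semi-infinite lead is at perpendicular distance R = 0.145 m from the centre, with the perpendicular foot at its near end, so it contributes μ₀I/(4πR); both point the same way, together 1.48×10⁻⁶ T.
Arc and leads all point the same direction: B = 2.32×10⁻⁶ + 1.48×10⁻⁶ = 3.79×10⁻⁶ T.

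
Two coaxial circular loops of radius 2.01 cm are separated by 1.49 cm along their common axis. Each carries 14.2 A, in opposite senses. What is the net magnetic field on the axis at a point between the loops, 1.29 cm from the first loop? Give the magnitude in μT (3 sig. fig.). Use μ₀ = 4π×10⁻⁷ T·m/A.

Each loop contributes B = μ₀IR²/[2(R²+z²)^(3/2)] on the axis, with z measured from that loop.
Loop 1 (z = 0.0129 m): B₁ = 2.65×10⁻⁴ T. Loop 2 (z = 0.002 m): B₂ = 4.37×10⁻⁴ T.
The fields oppose: B = |B₁ − B₂| = 1.73×10⁻⁴ T.

B ≈ 173 μT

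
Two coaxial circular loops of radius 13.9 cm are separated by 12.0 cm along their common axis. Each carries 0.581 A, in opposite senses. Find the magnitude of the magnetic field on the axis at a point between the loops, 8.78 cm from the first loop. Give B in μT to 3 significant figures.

Each loop contributes B = μ₀IR²/[2(R²+z²)^(3/2)] on the axis, with z measured from that loop.
Loop 1 (z = 0.0878 m): B₁ = 1.59×10⁻⁶ T. Loop 2 (z = 0.0322 m): B₂ = 2.43×10⁻⁶ T.
The fields oppose: B = |B₁ − B₂| = 8.41×10⁻⁷ T.

B ≈ 0.841 μT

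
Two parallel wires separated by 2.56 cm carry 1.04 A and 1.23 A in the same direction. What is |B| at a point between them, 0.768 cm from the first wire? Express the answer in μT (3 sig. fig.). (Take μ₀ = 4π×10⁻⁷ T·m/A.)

Each long wire gives B = μ₀I/(2πd). Distances are d₁ = 0.00768 m and d₂ = 0.01792 m.
B₁ = 2.71×10⁻⁵ T, B₂ = 1.37×10⁻⁵ T.
Between parallel currents the two contributions point in opposite directions, so they subtract. B = |B₁ − B₂| = |2.71×10⁻⁵ − 1.37×10⁻⁵| = 1.34×10⁻⁵ T.

B ≈ 13.4 μT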